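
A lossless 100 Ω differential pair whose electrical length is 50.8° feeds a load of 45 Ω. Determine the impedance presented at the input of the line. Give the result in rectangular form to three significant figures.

tan(βl) = tan(50.8°) = 1.23
Z_in = Z_0·(Z_L + jZ_0·tanβl)/(Z_0 + jZ_L·tanβl)
     = 100·(45 + j123)/(100 + j55.2)

Z_in ≈ 86.4 + j75 Ω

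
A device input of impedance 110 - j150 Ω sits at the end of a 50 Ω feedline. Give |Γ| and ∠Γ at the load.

Γ ≈ 0.737 ∠ -25°

Γ = (Z_L − Z_0)/(Z_L + Z_0) = (60 − j150)/(160 − j150)
|Γ| = 162/219 = 0.737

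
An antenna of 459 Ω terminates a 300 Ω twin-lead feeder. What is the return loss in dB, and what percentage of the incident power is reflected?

Γ = (459 − 300)/(459 + 300) = 0.209
RL = −20·log₁₀(0.209) = 13.6 dB
P_refl/P_inc = |Γ|² = 0.0439

RL ≈ 13.6 dB; 4.39% of incident power reflected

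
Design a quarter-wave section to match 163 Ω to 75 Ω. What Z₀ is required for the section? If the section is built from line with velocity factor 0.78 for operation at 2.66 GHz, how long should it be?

Z_qwt ≈ 111 Ω; length ≈ 2.2 cm

Z_qwt = √(Z_0·R_L) = √(75 × 163) = √12220
λ = 0.78·c/f = 0.088 m, so l = λ/4 = 0.022 m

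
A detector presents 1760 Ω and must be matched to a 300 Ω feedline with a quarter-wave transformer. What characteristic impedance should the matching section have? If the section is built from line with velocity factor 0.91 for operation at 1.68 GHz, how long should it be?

Z_qwt = √(Z_0·R_L) = √(300 × 1760) = √528000
λ = 0.91·c/f = 0.163 m, so l = λ/4 = 0.0406 m

Z_qwt ≈ 727 Ω; length ≈ 4.06 cm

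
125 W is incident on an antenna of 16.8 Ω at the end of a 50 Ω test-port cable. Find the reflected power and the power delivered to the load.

Γ = (16.8 − 50)/(16.8 + 50) = -0.497
|Γ|² = 0.247
P_refl = |Γ|²·P_inc = 30.9 W, P_del = (1 − |Γ|²)·P_inc = 94.1 W

P_reflected ≈ 30.9 W; P_delivered ≈ 94.1 W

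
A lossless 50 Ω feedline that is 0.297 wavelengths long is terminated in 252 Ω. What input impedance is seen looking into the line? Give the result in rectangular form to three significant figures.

Z_in ≈ 10.8 + j14.6 Ω

βl = 2π × 0.297 = 107°
tan(βl) = tan(107°) = -3.29
Z_in = Z_0·(Z_L + jZ_0·tanβl)/(Z_0 + jZ_L·tanβl)
     = 50·(252 − j164)/(50 − j828)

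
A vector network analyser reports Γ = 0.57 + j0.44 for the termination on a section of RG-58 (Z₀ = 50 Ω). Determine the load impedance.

Z_L ≈ 63.6 + j116 Ω

Z_L = Z_0·(1 + Γ)/(1 − Γ) = 50·(1.57 + j0.44)/(0.43 − j0.44)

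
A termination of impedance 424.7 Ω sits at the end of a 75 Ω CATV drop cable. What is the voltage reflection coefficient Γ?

Γ = 0.7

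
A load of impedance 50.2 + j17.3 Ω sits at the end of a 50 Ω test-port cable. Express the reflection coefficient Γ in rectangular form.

Γ = (Z_L − Z_0)/(Z_L + Z_0) = (0.2 + j17.3)/(100.2 + j17.3)

Γ ≈ 0.0309 + j0.167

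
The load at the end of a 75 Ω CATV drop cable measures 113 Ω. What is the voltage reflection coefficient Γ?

Γ = 0.202

Γ = (Z_L − Z_0)/(Z_L + Z_0) = (113 − 75)/(113 + 75) = 38/188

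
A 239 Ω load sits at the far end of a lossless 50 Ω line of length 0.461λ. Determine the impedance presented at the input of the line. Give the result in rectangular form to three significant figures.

βl = 2π × 0.461 = 166°
tan(βl) = tan(166°) = -0.25
Z_in = Z_0·(Z_L + jZ_0·tanβl)/(Z_0 + jZ_L·tanβl)
     = 50·(239 − j12.5)/(50 − j59.8)

Z_in ≈ 105 + j112 Ω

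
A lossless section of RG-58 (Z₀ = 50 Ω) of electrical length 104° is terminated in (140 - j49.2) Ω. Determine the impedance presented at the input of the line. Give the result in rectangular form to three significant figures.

Z_in ≈ 17.7 + j17.1 Ω

tan(βl) = tan(104°) = -4.01
Z_in = Z_0·(Z_L + jZ_0·tanβl)/(Z_0 + jZ_L·tanβl)
     = 50·(140 − j250)/(-147 − j562)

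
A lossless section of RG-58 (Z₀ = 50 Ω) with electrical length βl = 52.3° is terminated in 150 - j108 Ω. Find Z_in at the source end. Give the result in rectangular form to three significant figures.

Z_in ≈ 13.6 − j25.3 Ω

tan(βl) = tan(52.3°) = 1.29
Z_in = Z_0·(Z_L + jZ_0·tanβl)/(Z_0 + jZ_L·tanβl)
     = 50·(150 − j43.3)/(190 + j194)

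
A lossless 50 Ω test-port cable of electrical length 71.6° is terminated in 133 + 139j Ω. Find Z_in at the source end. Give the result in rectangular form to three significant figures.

tan(βl) = tan(71.6°) = 3.01
Z_in = Z_0·(Z_L + jZ_0·tanβl)/(Z_0 + jZ_L·tanβl)
     = 50·(133 + j289)/(-368 + j400)

Z_in ≈ 11.3 − j27 Ω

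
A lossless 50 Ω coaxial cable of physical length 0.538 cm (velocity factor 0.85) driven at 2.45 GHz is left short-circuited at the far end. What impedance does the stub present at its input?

Z_in ≈ +j16.8 Ω

λ = v/f = 0.85·c / 2.45 GHz = 0.104 m
βl = 2π·l/λ = 2π × 0.0517 = 18.6°
tan(βl) = 0.337
For a short-circuited stub, Z_in = jZ_0·tan(βl)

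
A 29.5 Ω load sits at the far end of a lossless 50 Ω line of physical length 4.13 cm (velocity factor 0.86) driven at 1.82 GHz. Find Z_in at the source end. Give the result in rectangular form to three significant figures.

λ = v/f = 0.86·c / 1.82 GHz = 0.142 m
βl = 2π·l/λ = 2π × 0.291 = 105°
tan(βl) = tan(105°) = -3.76
Z_in = Z_0·(Z_L + jZ_0·tanβl)/(Z_0 + jZ_L·tanβl)
     = 50·(29.5 − j188)/(50 − j111)

Z_in ≈ 75.4 − j20.7 Ω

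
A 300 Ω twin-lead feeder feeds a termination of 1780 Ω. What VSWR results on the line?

VSWR ≈ 5.93

Γ = (1780 − 300)/(1780 + 300) = 0.712
VSWR = (1 + 0.712)/(1 − 0.712)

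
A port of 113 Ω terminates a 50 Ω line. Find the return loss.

Γ = (113 − 50)/(113 + 50) = 0.387
RL = −20·log₁₀|Γ| = −20·log₁₀(0.387)

RL ≈ 8.26 dB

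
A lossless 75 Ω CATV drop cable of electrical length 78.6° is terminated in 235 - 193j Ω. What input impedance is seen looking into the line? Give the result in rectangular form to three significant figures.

tan(βl) = tan(78.6°) = 4.96
Z_in = Z_0·(Z_L + jZ_0·tanβl)/(Z_0 + jZ_L·tanβl)
     = 75·(235 + j179)/(1030 + j1170)

Z_in ≈ 14 − j2.76 Ω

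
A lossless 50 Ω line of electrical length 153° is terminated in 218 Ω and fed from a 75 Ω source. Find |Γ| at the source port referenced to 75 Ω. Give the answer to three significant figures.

|Γ| ≈ 0.573

tan(βl) = -0.51
Z_in = Z_0·(Z_L + jZ_0·tanβl)/(Z_0 + jZ_L·tanβl) = 46.3 + j77.3 Ω
Γ_s = (Z_in − Z_s)/(Z_in + Z_s) = (-28.7 + j77.3)/(121 + j77.3), |Γ_s| = 0.573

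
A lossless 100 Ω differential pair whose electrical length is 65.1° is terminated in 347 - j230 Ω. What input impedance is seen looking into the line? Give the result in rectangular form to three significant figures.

Z_in ≈ 21.4 − j29.3 Ω

tan(βl) = tan(65.1°) = 2.15
Z_in = Z_0·(Z_L + jZ_0·tanβl)/(Z_0 + jZ_L·tanβl)
     = 100·(347 − j14.6)/(595 + j748)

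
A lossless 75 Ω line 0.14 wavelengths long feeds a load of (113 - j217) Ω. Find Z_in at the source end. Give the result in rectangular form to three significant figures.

βl = 2π × 0.14 = 50.4°
tan(βl) = tan(50.4°) = 1.21
Z_in = Z_0·(Z_L + jZ_0·tanβl)/(Z_0 + jZ_L·tanβl)
     = 75·(113 − j126)/(337 + j137)

Z_in ≈ 11.8 − j32.9 Ω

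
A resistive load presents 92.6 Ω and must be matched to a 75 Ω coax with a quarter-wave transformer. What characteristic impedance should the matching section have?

Z_qwt = √(Z_0·R_L) = √(75 × 92.6) = √6945

Z_qwt ≈ 83.3 Ω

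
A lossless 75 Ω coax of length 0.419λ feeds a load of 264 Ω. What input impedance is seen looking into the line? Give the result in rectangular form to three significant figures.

βl = 2π × 0.419 = 151°
tan(βl) = tan(151°) = -0.558
Z_in = Z_0·(Z_L + jZ_0·tanβl)/(Z_0 + jZ_L·tanβl)
     = 75·(264 − j41.8)/(75 − j147)

Z_in ≈ 71.3 + j98.1 Ω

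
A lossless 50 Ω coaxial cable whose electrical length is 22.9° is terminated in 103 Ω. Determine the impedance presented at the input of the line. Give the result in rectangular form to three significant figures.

Z_in ≈ 69.1 − j39 Ω

tan(βl) = tan(22.9°) = 0.422
Z_in = Z_0·(Z_L + jZ_0·tanβl)/(Z_0 + jZ_L·tanβl)
     = 50·(103 + j21.1)/(50 + j43.5)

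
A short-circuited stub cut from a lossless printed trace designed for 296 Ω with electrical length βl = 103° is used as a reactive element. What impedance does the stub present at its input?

Z_in ≈ −j1280 Ω

tan(βl) = -4.33
For a short-circuited stub, Z_in = jZ_0·tan(βl)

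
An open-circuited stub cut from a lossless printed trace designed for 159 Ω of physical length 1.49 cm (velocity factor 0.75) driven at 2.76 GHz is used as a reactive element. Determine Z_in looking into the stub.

Z_in ≈ −j71.5 Ω

λ = v/f = 0.75·c / 2.76 GHz = 0.0815 m
βl = 2π·l/λ = 2π × 0.183 = 65.8°
tan(βl) = 2.22
For an open-circuited stub, Z_in = −jZ_0·cot(βl) = −jZ_0/tan(βl)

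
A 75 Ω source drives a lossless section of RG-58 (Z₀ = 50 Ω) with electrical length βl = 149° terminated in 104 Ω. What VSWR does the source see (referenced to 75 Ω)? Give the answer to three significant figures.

VSWR ≈ 1.95

tan(βl) = -0.601
Z_in = Z_0·(Z_L + jZ_0·tanβl)/(Z_0 + jZ_L·tanβl) = 55.2 + j39 Ω
Γ_s = (Z_in − Z_s)/(Z_in + Z_s) = (-19.8 + j39)/(130 + j39), |Γ_s| = 0.322
VSWR = (1 + |Γ_s|)/(1 − |Γ_s|)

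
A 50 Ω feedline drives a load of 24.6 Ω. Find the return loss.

RL ≈ 9.36 dB

Γ = (24.6 − 50)/(24.6 + 50) = -0.34
RL = −20·log₁₀|Γ| = −20·log₁₀(0.34)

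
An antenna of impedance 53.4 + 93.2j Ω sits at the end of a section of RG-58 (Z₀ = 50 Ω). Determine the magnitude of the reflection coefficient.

|Γ| ≈ 0.67

Γ = (Z_L − Z_0)/(Z_L + Z_0) = (3.4 + j93.2)/(103.4 + j93.2)
|Γ| = 93.3/139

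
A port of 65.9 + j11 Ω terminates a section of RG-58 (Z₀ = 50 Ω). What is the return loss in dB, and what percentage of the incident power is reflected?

RL ≈ 15.6 dB; 2.76% of incident power reflected

Γ = (15.9 + j11)/(115.9 + j11), |Γ| = 0.166
RL = −20·log₁₀(0.166) = 15.6 dB
P_refl/P_inc = |Γ|² = 0.0276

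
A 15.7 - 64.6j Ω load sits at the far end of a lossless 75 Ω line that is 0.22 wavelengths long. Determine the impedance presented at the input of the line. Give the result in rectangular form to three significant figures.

βl = 2π × 0.22 = 79.2°
tan(βl) = tan(79.2°) = 5.24
Z_in = Z_0·(Z_L + jZ_0·tanβl)/(Z_0 + jZ_L·tanβl)
     = 75·(15.7 + j329)/(414 + j82.3)

Z_in ≈ 14.1 + j56.8 Ω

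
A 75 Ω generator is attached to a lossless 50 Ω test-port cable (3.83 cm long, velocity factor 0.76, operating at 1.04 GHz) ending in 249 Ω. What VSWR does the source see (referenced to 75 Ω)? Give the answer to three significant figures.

VSWR ≈ 6.63

λ = v/f = 0.76·c / 1.04 GHz = 0.219 m
βl = 2π·l/λ = 2π × 0.175 = 62.9°
tan(βl) = 1.95
Z_in = Z_0·(Z_L + jZ_0·tanβl)/(Z_0 + jZ_L·tanβl) = 12.5 − j24.3 Ω
Γ_s = (Z_in − Z_s)/(Z_in + Z_s) = (-62.5 − j24.3)/(87.5 − j24.3), |Γ_s| = 0.738
VSWR = (1 + |Γ_s|)/(1 − |Γ_s|)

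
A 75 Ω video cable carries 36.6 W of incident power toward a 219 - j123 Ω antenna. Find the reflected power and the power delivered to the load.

|Γ| = |(144 − j123)/(294 − j123)| = 0.594
|Γ|² = 0.353
P_refl = |Γ|²·P_inc = 12.9 W, P_del = (1 − |Γ|²)·P_inc = 23.7 W

P_reflected ≈ 12.9 W; P_delivered ≈ 23.7 W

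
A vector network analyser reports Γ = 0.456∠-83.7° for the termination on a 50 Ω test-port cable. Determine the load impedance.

Z_L ≈ 35.7 − j40.9 Ω

Z_L = Z_0·(1 + Γ)/(1 − Γ) = 50·(1.05 − j0.453)/(0.95 + j0.453)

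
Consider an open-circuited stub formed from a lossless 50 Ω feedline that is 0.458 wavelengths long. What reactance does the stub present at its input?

βl = 2π × 0.458 = 165°
tan(βl) = -0.27
For an open-circuited stub, Z_in = −jZ_0·cot(βl) = −jZ_0/tan(βl)

X_in ≈ 185 Ω (inductive)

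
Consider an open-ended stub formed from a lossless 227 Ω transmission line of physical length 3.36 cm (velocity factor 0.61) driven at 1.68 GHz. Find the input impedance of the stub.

λ = v/f = 0.61·c / 1.68 GHz = 0.109 m
βl = 2π·l/λ = 2π × 0.308 = 111°
tan(βl) = -2.6
For an open-ended stub, Z_in = −jZ_0·cot(βl) = −jZ_0/tan(βl)

Z_in ≈ +j87.3 Ω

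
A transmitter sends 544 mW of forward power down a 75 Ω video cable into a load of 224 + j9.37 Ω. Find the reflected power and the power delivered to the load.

P_reflected ≈ 135 mW; P_delivered ≈ 409 mW

|Γ| = |(149 + j9.37)/(299 + j9.37)| = 0.499
|Γ|² = 0.249
P_refl = |Γ|²·P_inc = 135 mW, P_del = (1 − |Γ|²)·P_inc = 409 mW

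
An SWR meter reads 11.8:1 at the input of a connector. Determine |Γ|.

|Γ| ≈ 0.844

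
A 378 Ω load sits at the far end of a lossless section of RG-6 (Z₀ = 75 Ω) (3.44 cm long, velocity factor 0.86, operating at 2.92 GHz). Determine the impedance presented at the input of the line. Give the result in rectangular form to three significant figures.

Z_in ≈ 34.3 + j81.7 Ω

λ = v/f = 0.86·c / 2.92 GHz = 0.0884 m
βl = 2π·l/λ = 2π × 0.389 = 140°
tan(βl) = tan(140°) = -0.834
Z_in = Z_0·(Z_L + jZ_0·tanβl)/(Z_0 + jZ_L·tanβl)
     = 75·(378 − j62.6)/(75 − j315)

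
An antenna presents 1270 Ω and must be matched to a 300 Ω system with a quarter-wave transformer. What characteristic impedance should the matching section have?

Z_qwt = √(Z_0·R_L) = √(300 × 1270) = √381000

Z_qwt ≈ 617 Ω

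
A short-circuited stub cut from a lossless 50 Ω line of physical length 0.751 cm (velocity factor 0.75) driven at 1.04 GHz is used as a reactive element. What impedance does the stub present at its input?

λ = v/f = 0.75·c / 1.04 GHz = 0.216 m
βl = 2π·l/λ = 2π × 0.0347 = 12.5°
tan(βl) = 0.222
For a short-circuited stub, Z_in = jZ_0·tan(βl)

Z_in ≈ +j11.1 Ω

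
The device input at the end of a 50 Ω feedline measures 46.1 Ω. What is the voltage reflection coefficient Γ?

Γ = -0.0406

Γ = (Z_L − Z_0)/(Z_L + Z_0) = (46.1 − 50)/(46.1 + 50) = -3.9/96.1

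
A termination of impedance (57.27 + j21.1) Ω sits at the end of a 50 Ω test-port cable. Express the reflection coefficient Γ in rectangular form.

Γ = (Z_L − Z_0)/(Z_L + Z_0) = (7.27 + j21.1)/(107.3 + j21.1)

Γ ≈ 0.102 + j0.177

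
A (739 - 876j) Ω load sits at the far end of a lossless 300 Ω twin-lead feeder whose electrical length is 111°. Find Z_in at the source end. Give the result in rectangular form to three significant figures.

Z_in ≈ 67.8 + j185 Ω

tan(βl) = tan(111°) = -2.61
Z_in = Z_0·(Z_L + jZ_0·tanβl)/(Z_0 + jZ_L·tanβl)
     = 300·(739 − j1660)/(-1980 − j1930)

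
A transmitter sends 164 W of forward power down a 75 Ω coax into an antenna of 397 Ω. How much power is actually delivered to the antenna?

Γ = (397 − 75)/(397 + 75) = 0.682
|Γ|² = 0.465
P_refl = |Γ|²·P_inc = 76.3 W, P_del = (1 − |Γ|²)·P_inc = 87.7 W

P_delivered ≈ 87.7 W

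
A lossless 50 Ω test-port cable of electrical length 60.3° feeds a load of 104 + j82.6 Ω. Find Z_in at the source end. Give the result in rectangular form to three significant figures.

tan(βl) = tan(60.3°) = 1.75
Z_in = Z_0·(Z_L + jZ_0·tanβl)/(Z_0 + jZ_L·tanβl)
     = 50·(104 + j170)/(-94.8 + j182)

Z_in ≈ 25.1 − j41.6 Ω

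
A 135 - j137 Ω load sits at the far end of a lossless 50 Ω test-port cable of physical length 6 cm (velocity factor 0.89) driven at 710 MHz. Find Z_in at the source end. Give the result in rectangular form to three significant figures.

Z_in ≈ 10.2 − j19.2 Ω

λ = v/f = 0.89·c / 710 MHz = 0.376 m
βl = 2π·l/λ = 2π × 0.16 = 57.4°
tan(βl) = tan(57.4°) = 1.57
Z_in = Z_0·(Z_L + jZ_0·tanβl)/(Z_0 + jZ_L·tanβl)
     = 50·(135 − j58.7)/(265 + j211)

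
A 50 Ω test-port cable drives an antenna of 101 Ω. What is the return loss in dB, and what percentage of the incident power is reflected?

RL ≈ 9.43 dB; 11.4% of incident power reflected

Γ = (101 − 50)/(101 + 50) = 0.338
RL = −20·log₁₀(0.338) = 9.43 dB
P_refl/P_inc = |Γ|² = 0.114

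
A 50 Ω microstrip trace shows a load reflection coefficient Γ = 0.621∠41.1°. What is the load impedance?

Z_L = Z_0·(1 + Γ)/(1 − Γ) = 50·(1.47 + j0.408)/(0.532 − j0.408)

Z_L ≈ 68.3 + j90.8 Ω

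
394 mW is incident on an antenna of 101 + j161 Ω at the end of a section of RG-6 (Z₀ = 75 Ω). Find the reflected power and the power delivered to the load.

P_reflected ≈ 184 mW; P_delivered ≈ 210 mW

|Γ| = |(26 + j161)/(176 + j161)| = 0.684
|Γ|² = 0.467
P_refl = |Γ|²·P_inc = 184 mW, P_del = (1 − |Γ|²)·P_inc = 210 mW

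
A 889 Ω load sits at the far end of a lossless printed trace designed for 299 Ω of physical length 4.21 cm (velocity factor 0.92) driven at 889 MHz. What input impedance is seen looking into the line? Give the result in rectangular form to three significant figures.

λ = v/f = 0.92·c / 889 MHz = 0.31 m
βl = 2π·l/λ = 2π × 0.136 = 48.8°
tan(βl) = tan(48.8°) = 1.14
Z_in = Z_0·(Z_L + jZ_0·tanβl)/(Z_0 + jZ_L·tanβl)
     = 299·(889 + j342)/(299 + j1020)

Z_in ≈ 163 − j214 Ω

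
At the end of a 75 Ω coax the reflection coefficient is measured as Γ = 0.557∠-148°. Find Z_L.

Z_L ≈ 22.9 − j19.6 Ω

Z_L = Z_0·(1 + Γ)/(1 − Γ) = 75·(0.528 − j0.295)/(1.47 + j0.295)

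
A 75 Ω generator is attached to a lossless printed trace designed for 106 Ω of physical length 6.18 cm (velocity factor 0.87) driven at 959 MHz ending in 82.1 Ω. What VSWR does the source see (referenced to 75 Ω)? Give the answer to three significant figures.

VSWR ≈ 1.81

λ = v/f = 0.87·c / 959 MHz = 0.272 m
βl = 2π·l/λ = 2π × 0.227 = 81.7°
tan(βl) = 6.89
Z_in = Z_0·(Z_L + jZ_0·tanβl)/(Z_0 + jZ_L·tanβl) = 135 + j9.91 Ω
Γ_s = (Z_in − Z_s)/(Z_in + Z_s) = (60 + j9.91)/(210 + j9.91), |Γ_s| = 0.289
VSWR = (1 + |Γ_s|)/(1 − |Γ_s|)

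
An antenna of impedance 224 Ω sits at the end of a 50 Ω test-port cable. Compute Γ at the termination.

Γ = 0.635

Γ = (Z_L − Z_0)/(Z_L + Z_0) = (224 − 50)/(224 + 50) = 174/274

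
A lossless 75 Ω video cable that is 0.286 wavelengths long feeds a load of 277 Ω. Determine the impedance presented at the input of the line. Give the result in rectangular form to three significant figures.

Z_in ≈ 21.3 + j15.9 Ω

βl = 2π × 0.286 = 103°
tan(βl) = tan(103°) = -4.35
Z_in = Z_0·(Z_L + jZ_0·tanβl)/(Z_0 + jZ_L·tanβl)
     = 75·(277 − j326)/(75 − j1200)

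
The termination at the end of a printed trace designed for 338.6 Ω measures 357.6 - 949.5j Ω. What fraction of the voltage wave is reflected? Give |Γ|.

Γ = (Z_L − Z_0)/(Z_L + Z_0) = (19 − j949.5)/(696.2 − j949.5)
|Γ| = 950/1180

|Γ| ≈ 0.807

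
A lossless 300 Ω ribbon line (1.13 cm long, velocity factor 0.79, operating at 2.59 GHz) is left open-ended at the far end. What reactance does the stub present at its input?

λ = v/f = 0.79·c / 2.59 GHz = 0.0915 m
βl = 2π·l/λ = 2π × 0.123 = 44.5°
tan(βl) = 0.981
For an open-ended stub, Z_in = −jZ_0·cot(βl) = −jZ_0/tan(βl)

X_in ≈ -306 Ω (capacitive)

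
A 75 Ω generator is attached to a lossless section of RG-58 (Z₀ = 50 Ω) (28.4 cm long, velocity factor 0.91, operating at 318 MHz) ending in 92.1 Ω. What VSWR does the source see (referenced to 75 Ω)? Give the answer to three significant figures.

VSWR ≈ 2.46

λ = v/f = 0.91·c / 318 MHz = 0.858 m
βl = 2π·l/λ = 2π × 0.331 = 119°
tan(βl) = -1.8
Z_in = Z_0·(Z_L + jZ_0·tanβl)/(Z_0 + jZ_L·tanβl) = 32.6 + j18 Ω
Γ_s = (Z_in − Z_s)/(Z_in + Z_s) = (-42.4 + j18)/(108 + j18), |Γ_s| = 0.422
VSWR = (1 + |Γ_s|)/(1 − |Γ_s|)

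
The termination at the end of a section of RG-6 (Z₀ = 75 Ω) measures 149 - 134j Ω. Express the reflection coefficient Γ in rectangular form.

Γ ≈ 0.507 − j0.295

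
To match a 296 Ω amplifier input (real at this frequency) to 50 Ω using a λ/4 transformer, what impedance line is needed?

Z_qwt ≈ 122 Ω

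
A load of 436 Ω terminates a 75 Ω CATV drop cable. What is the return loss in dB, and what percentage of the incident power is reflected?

RL ≈ 3.02 dB; 49.9% of incident power reflected

Γ = (436 − 75)/(436 + 75) = 0.706
RL = −20·log₁₀(0.706) = 3.02 dB
P_refl/P_inc = |Γ|² = 0.499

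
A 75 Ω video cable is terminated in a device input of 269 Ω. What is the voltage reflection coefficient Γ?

Γ = (Z_L − Z_0)/(Z_L + Z_0) = (269 − 75)/(269 + 75) = 194/344

Γ = 0.564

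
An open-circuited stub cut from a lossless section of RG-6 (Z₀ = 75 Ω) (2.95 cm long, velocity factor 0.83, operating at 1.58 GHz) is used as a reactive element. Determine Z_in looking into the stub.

Z_in ≈ −j31.2 Ω

λ = v/f = 0.83·c / 1.58 GHz = 0.158 m
βl = 2π·l/λ = 2π × 0.187 = 67.4°
tan(βl) = 2.4
For an open-circuited stub, Z_in = −jZ_0·cot(βl) = −jZ_0/tan(βl)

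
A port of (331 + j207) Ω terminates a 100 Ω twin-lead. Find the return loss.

Γ = (231 + j207)/(431 + j207), |Γ| = 0.649
RL = −20·log₁₀|Γ| = −20·log₁₀(0.649)

RL ≈ 3.76 dB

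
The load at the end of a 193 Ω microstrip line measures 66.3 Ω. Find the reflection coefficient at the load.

Γ = (Z_L − Z_0)/(Z_L + Z_0) = (66.3 − 193)/(66.3 + 193) = -126.7/259.3

Γ = -0.489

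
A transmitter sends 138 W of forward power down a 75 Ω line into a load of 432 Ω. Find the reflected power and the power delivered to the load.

Γ = (432 − 75)/(432 + 75) = 0.704
|Γ|² = 0.496
P_refl = |Γ|²·P_inc = 68.4 W, P_del = (1 − |Γ|²)·P_inc = 69.6 W

P_reflected ≈ 68.4 W; P_delivered ≈ 69.6 W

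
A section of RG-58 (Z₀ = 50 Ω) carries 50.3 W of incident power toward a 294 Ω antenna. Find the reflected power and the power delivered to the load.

Γ = (294 − 50)/(294 + 50) = 0.709
|Γ|² = 0.503
P_refl = |Γ|²·P_inc = 25.3 W, P_del = (1 − |Γ|²)·P_inc = 25 W

P_reflected ≈ 25.3 W; P_delivered ≈ 25 W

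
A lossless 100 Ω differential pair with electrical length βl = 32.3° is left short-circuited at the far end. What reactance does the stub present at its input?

X_in ≈ 63.2 Ω (inductive)

tan(βl) = 0.632
For a short-circuited stub, Z_in = jZ_0·tan(βl)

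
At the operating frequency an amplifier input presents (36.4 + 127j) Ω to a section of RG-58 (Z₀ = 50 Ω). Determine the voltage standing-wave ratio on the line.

VSWR ≈ 10.9

Γ = (Z_L − Z_0)/(Z_L + Z_0) = (-13.6 + j127)/(86.4 + j127)
|Γ| = 128/154 = 0.832
VSWR = (1 + |Γ|)/(1 − |Γ|) = 1.83/0.168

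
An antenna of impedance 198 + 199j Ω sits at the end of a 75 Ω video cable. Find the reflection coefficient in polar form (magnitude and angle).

Γ = (Z_L − Z_0)/(Z_L + Z_0) = (123 + j199)/(273 + j199)
|Γ| = 234/338 = 0.692

Γ ≈ 0.692 ∠ 22.2°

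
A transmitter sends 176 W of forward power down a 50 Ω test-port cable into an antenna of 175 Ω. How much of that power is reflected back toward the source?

Γ = (175 − 50)/(175 + 50) = 0.556
|Γ|² = 0.309
P_refl = |Γ|²·P_inc = 54.3 W, P_del = (1 − |Γ|²)·P_inc = 122 W

P_reflected ≈ 54.3 W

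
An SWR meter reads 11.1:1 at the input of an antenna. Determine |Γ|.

|Γ| ≈ 0.835

|Γ| = (S − 1)/(S + 1) = (11.1 − 1)/(11.1 + 1) = 10.1/12.1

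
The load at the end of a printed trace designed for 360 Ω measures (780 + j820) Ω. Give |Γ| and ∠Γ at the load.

Γ = (Z_L − Z_0)/(Z_L + Z_0) = (420 + j820)/(1140 + j820)
|Γ| = 921/1400 = 0.656

Γ ≈ 0.656 ∠ 27.2°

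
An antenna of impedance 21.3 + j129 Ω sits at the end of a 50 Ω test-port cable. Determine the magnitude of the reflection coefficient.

|Γ| ≈ 0.897

Γ = (Z_L − Z_0)/(Z_L + Z_0) = (-28.7 + j129)/(71.3 + j129)
|Γ| = 132/147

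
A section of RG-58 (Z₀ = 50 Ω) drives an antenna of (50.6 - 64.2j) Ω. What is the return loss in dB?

Γ = (0.6 − j64.2)/(100.6 − j64.2), |Γ| = 0.538
RL = −20·log₁₀|Γ| = −20·log₁₀(0.538)

RL ≈ 5.38 dB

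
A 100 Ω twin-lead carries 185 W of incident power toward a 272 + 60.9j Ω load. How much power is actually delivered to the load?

P_delivered ≈ 142 W

|Γ| = |(172 + j60.9)/(372 + j60.9)| = 0.484
|Γ|² = 0.234
P_refl = |Γ|²·P_inc = 43.3 W, P_del = (1 − |Γ|²)·P_inc = 142 W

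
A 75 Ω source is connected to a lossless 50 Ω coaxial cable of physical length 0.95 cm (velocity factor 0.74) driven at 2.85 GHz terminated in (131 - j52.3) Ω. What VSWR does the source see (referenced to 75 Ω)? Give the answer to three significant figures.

λ = v/f = 0.74·c / 2.85 GHz = 0.0779 m
βl = 2π·l/λ = 2π × 0.122 = 43.9°
tan(βl) = 0.963
Z_in = Z_0·(Z_L + jZ_0·tanβl)/(Z_0 + jZ_L·tanβl) = 24.3 − j32.6 Ω
Γ_s = (Z_in − Z_s)/(Z_in + Z_s) = (-50.7 − j32.6)/(99.3 − j32.6), |Γ_s| = 0.577
VSWR = (1 + |Γ_s|)/(1 − |Γ_s|)

VSWR ≈ 3.73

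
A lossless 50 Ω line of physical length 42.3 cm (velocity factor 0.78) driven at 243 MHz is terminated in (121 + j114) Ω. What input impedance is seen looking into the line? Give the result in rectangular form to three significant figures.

λ = v/f = 0.78·c / 243 MHz = 0.963 m
βl = 2π·l/λ = 2π × 0.439 = 158°
tan(βl) = tan(158°) = -0.401
Z_in = Z_0·(Z_L + jZ_0·tanβl)/(Z_0 + jZ_L·tanβl)
     = 50·(121 + j93.9)/(95.7 − j48.6)

Z_in ≈ 30.5 + j64.5 Ω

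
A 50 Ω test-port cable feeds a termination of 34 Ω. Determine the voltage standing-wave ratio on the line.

VSWR ≈ 1.47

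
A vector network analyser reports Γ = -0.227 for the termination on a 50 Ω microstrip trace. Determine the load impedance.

Z_L = Z_0·(1 + Γ)/(1 − Γ) = 50·(0.773)/(1.23)

Z_L ≈ 31.5 Ω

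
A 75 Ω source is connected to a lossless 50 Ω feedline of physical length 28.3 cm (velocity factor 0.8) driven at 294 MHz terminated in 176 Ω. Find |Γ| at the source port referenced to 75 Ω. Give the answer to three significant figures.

|Γ| ≈ 0.627

λ = v/f = 0.8·c / 294 MHz = 0.816 m
βl = 2π·l/λ = 2π × 0.347 = 125°
tan(βl) = -1.44
Z_in = Z_0·(Z_L + jZ_0·tanβl)/(Z_0 + jZ_L·tanβl) = 20.3 + j30.8 Ω
Γ_s = (Z_in − Z_s)/(Z_in + Z_s) = (-54.7 + j30.8)/(95.3 + j30.8), |Γ_s| = 0.627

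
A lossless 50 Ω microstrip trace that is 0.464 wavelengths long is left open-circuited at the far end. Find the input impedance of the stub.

Z_in ≈ +j217 Ω

βl = 2π × 0.464 = 167°
tan(βl) = -0.23
For an open-circuited stub, Z_in = −jZ_0·cot(βl) = −jZ_0/tan(βl)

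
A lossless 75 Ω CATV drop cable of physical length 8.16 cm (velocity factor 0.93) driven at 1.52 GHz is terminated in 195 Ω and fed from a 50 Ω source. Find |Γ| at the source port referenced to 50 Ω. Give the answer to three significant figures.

|Γ| ≈ 0.572

λ = v/f = 0.93·c / 1.52 GHz = 0.184 m
βl = 2π·l/λ = 2π × 0.445 = 160°
tan(βl) = -0.363
Z_in = Z_0·(Z_L + jZ_0·tanβl)/(Z_0 + jZ_L·tanβl) = 117 + j82.9 Ω
Γ_s = (Z_in − Z_s)/(Z_in + Z_s) = (66.7 + j82.9)/(167 + j82.9), |Γ_s| = 0.572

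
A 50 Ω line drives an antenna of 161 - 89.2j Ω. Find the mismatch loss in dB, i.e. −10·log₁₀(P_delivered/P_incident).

Γ = (111 − j89.2)/(211 − j89.2), |Γ| = 0.622
|Γ|² = 0.386, so P_del/P_inc = 1 − |Γ|² = 0.614
ML = −10·log₁₀(1 − |Γ|²)

mismatch loss ≈ 2.12 dB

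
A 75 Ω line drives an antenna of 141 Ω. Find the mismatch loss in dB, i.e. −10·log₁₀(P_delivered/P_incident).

Γ = (141 − 75)/(141 + 75) = 0.306
|Γ|² = 0.0934, so P_del/P_inc = 1 − |Γ|² = 0.907
ML = −10·log₁₀(1 − |Γ|²)

mismatch loss ≈ 0.426 dB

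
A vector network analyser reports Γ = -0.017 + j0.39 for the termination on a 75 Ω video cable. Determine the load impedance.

Z_L = Z_0·(1 + Γ)/(1 − Γ) = 75·(0.983 + j0.39)/(1.02 − j0.39)

Z_L ≈ 53.6 + j49.3 Ω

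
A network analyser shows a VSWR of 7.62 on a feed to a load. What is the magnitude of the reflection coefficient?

|Γ| = (S − 1)/(S + 1) = (7.62 − 1)/(7.62 + 1) = 6.62/8.62

|Γ| ≈ 0.768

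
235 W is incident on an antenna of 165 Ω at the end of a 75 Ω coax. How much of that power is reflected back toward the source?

Γ = (165 − 75)/(165 + 75) = 0.375
|Γ|² = 0.141
P_refl = |Γ|²·P_inc = 33 W, P_del = (1 − |Γ|²)·P_inc = 202 W

P_reflected ≈ 33 W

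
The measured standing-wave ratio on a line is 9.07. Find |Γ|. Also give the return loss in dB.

|Γ| = (S − 1)/(S + 1) = (9.07 − 1)/(9.07 + 1) = 8.07/10.1
RL = −20·log₁₀|Γ| = −20·log₁₀(0.801)

|Γ| ≈ 0.801; return loss ≈ 1.92 dB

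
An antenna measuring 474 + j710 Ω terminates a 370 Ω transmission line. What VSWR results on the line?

VSWR ≈ 4.72

Γ = (Z_L − Z_0)/(Z_L + Z_0) = (104 + j710)/(844 + j710)
|Γ| = 718/1100 = 0.651
VSWR = (1 + |Γ|)/(1 − |Γ|) = 1.65/0.349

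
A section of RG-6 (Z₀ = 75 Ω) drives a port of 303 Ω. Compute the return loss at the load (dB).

Γ = (303 − 75)/(303 + 75) = 0.603
RL = −20·log₁₀|Γ| = −20·log₁₀(0.603)

RL ≈ 4.39 dB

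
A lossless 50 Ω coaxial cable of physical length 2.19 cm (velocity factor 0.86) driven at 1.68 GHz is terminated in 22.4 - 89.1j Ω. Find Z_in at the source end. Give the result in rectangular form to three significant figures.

Z_in ≈ 5.35 − j9.17 Ω

λ = v/f = 0.86·c / 1.68 GHz = 0.154 m
βl = 2π·l/λ = 2π × 0.143 = 51.3°
tan(βl) = tan(51.3°) = 1.25
Z_in = Z_0·(Z_L + jZ_0·tanβl)/(Z_0 + jZ_L·tanβl)
     = 50·(22.4 − j26.6)/(161 + j28)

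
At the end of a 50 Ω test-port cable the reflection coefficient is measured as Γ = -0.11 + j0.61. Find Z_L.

Z_L = Z_0·(1 + Γ)/(1 − Γ) = 50·(0.89 + j0.61)/(1.11 − j0.61)

Z_L ≈ 19.2 + j38 Ω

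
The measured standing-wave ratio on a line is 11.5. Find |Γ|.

|Γ| ≈ 0.84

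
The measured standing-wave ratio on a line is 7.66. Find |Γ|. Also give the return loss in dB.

|Γ| = (S − 1)/(S + 1) = (7.66 − 1)/(7.66 + 1) = 6.66/8.66
RL = −20·log₁₀|Γ| = −20·log₁₀(0.769)

|Γ| ≈ 0.769; return loss ≈ 2.28 dB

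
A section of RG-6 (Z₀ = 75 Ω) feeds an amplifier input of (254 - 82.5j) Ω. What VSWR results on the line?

VSWR ≈ 3.77

Γ = (Z_L − Z_0)/(Z_L + Z_0) = (179 − j82.5)/(329 − j82.5)
|Γ| = 197/339 = 0.581
VSWR = (1 + |Γ|)/(1 − |Γ|) = 1.58/0.419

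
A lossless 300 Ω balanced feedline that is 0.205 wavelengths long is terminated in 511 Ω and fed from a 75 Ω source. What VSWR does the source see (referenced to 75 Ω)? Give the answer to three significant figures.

βl = 2π × 0.205 = 73.8°
tan(βl) = 3.44
Z_in = Z_0·(Z_L + jZ_0·tanβl)/(Z_0 + jZ_L·tanβl) = 186 − j55.5 Ω
Γ_s = (Z_in − Z_s)/(Z_in + Z_s) = (111 − j55.5)/(261 − j55.5), |Γ_s| = 0.464
VSWR = (1 + |Γ_s|)/(1 − |Γ_s|)

VSWR ≈ 2.73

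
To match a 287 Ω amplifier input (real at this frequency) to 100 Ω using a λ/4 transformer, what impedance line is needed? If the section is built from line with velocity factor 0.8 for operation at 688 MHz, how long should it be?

Z_qwt ≈ 169 Ω; length ≈ 8.72 cm

Z_qwt = √(Z_0·R_L) = √(100 × 287) = √28700
λ = 0.8·c/f = 0.349 m, so l = λ/4 = 0.0872 m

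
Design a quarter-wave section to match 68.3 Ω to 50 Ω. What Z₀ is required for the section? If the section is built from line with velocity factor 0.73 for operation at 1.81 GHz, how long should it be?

Z_qwt ≈ 58.4 Ω; length ≈ 3.02 cm

Z_qwt = √(Z_0·R_L) = √(50 × 68.3) = √3415
λ = 0.73·c/f = 0.121 m, so l = λ/4 = 0.0302 m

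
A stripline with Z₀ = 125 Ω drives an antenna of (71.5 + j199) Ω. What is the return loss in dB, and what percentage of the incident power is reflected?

Γ = (-53.5 + j199)/(196.5 + j199), |Γ| = 0.737
RL = −20·log₁₀(0.737) = 2.65 dB
P_refl/P_inc = |Γ|² = 0.543

RL ≈ 2.65 dB; 54.3% of incident power reflected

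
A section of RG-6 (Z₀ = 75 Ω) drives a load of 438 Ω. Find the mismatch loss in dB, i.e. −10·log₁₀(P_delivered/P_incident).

mismatch loss ≈ 3.02 dB

Γ = (438 − 75)/(438 + 75) = 0.708
|Γ|² = 0.501, so P_del/P_inc = 1 − |Γ|² = 0.499
ML = −10·log₁₀(1 − |Γ|²)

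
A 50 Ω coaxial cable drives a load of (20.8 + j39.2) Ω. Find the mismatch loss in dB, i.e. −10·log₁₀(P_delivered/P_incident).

Γ = (-29.2 + j39.2)/(70.8 + j39.2), |Γ| = 0.604
|Γ|² = 0.365, so P_del/P_inc = 1 − |Γ|² = 0.635
ML = −10·log₁₀(1 − |Γ|²)

mismatch loss ≈ 1.97 dB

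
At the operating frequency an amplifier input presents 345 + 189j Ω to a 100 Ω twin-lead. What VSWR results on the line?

Γ = (Z_L − Z_0)/(Z_L + Z_0) = (245 + j189)/(445 + j189)
|Γ| = 309/483 = 0.64
VSWR = (1 + |Γ|)/(1 − |Γ|) = 1.64/0.36

VSWR ≈ 4.56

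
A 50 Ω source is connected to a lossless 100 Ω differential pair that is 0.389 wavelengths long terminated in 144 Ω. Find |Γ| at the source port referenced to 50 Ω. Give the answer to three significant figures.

|Γ| ≈ 0.401

βl = 2π × 0.389 = 140°
tan(βl) = -0.838
Z_in = Z_0·(Z_L + jZ_0·tanβl)/(Z_0 + jZ_L·tanβl) = 99.8 + j36.6 Ω
Γ_s = (Z_in − Z_s)/(Z_in + Z_s) = (49.8 + j36.6)/(150 + j36.6), |Γ_s| = 0.401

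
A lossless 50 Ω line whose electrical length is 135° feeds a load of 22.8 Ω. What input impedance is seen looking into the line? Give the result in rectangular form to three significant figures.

tan(βl) = tan(135°) = -1
Z_in = Z_0·(Z_L + jZ_0·tanβl)/(Z_0 + jZ_L·tanβl)
     = 50·(22.8 − j50)/(50 − j22.8)

Z_in ≈ 37.8 − j32.8 Ω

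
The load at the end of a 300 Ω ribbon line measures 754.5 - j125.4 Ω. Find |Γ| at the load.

Γ = (Z_L − Z_0)/(Z_L + Z_0) = (454.5 − j125.4)/(1054 − j125.4)
|Γ| = 471/1060

|Γ| ≈ 0.444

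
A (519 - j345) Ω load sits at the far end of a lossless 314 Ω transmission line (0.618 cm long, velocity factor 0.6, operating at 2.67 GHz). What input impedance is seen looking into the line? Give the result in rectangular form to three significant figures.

λ = v/f = 0.6·c / 2.67 GHz = 0.0674 m
βl = 2π·l/λ = 2π × 0.0917 = 33°
tan(βl) = tan(33°) = 0.649
Z_in = Z_0·(Z_L + jZ_0·tanβl)/(Z_0 + jZ_L·tanβl)
     = 314·(519 − j141)/(538 + j337)

Z_in ≈ 180 − j195 Ω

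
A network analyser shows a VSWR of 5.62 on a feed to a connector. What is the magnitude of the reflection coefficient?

|Γ| ≈ 0.698

|Γ| = (S − 1)/(S + 1) = (5.62 − 1)/(5.62 + 1) = 4.62/6.62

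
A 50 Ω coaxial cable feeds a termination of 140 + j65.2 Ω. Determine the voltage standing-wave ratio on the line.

VSWR ≈ 3.48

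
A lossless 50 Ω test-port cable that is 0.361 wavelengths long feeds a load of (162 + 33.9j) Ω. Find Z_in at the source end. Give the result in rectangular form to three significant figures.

Z_in ≈ 21.5 + j31.8 Ω

βl = 2π × 0.361 = 130°
tan(βl) = tan(130°) = -1.19
Z_in = Z_0·(Z_L + jZ_0·tanβl)/(Z_0 + jZ_L·tanβl)
     = 50·(162 − j25.8)/(90.5 − j193)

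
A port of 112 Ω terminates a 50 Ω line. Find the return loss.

Γ = (112 − 50)/(112 + 50) = 0.383
RL = −20·log₁₀|Γ| = −20·log₁₀(0.383)

RL ≈ 8.34 dB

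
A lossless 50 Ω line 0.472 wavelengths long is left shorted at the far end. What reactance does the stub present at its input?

X_in ≈ -8.89 Ω (capacitive)

βl = 2π × 0.472 = 170°
tan(βl) = -0.178
For a shorted stub, Z_in = jZ_0·tan(βl)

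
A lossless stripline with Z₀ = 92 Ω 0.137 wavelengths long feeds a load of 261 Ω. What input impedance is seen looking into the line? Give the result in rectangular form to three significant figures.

Z_in ≈ 51.6 − j63.4 Ω

βl = 2π × 0.137 = 49.3°
tan(βl) = tan(49.3°) = 1.16
Z_in = Z_0·(Z_L + jZ_0·tanβl)/(Z_0 + jZ_L·tanβl)
     = 92·(261 + j107)/(92 + j304)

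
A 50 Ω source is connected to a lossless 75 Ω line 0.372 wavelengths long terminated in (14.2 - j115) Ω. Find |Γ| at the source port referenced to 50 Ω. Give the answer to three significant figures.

βl = 2π × 0.372 = 134°
tan(βl) = -1.04
Z_in = Z_0·(Z_L + jZ_0·tanβl)/(Z_0 + jZ_L·tanβl) = 75.8 + j301 Ω
Γ_s = (Z_in − Z_s)/(Z_in + Z_s) = (25.8 + j301)/(126 + j301), |Γ_s| = 0.926

|Γ| ≈ 0.926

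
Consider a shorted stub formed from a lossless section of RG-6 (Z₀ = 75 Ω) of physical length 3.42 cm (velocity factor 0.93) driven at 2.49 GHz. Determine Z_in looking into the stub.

Z_in ≈ −j207 Ω

λ = v/f = 0.93·c / 2.49 GHz = 0.112 m
βl = 2π·l/λ = 2π × 0.305 = 110°
tan(βl) = -2.77
For a shorted stub, Z_in = jZ_0·tan(βl)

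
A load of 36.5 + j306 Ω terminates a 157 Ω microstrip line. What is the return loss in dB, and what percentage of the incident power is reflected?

RL ≈ 0.835 dB; 82.5% of incident power reflected

Γ = (-120.5 + j306)/(193.5 + j306), |Γ| = 0.908
RL = −20·log₁₀(0.908) = 0.835 dB
P_refl/P_inc = |Γ|² = 0.825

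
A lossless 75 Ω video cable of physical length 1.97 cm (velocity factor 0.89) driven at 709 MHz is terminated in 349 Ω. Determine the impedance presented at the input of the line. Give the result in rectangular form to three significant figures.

Z_in ≈ 111 − j150 Ω

λ = v/f = 0.89·c / 709 MHz = 0.377 m
βl = 2π·l/λ = 2π × 0.0523 = 18.8°
tan(βl) = tan(18.8°) = 0.341
Z_in = Z_0·(Z_L + jZ_0·tanβl)/(Z_0 + jZ_L·tanβl)
     = 75·(349 + j25.6)/(75 + j119)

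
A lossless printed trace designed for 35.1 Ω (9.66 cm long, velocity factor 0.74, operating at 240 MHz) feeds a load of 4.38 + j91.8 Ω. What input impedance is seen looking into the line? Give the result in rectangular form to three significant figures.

Z_in ≈ 6.73 − j117 Ω

λ = v/f = 0.74·c / 240 MHz = 0.925 m
βl = 2π·l/λ = 2π × 0.104 = 37.6°
tan(βl) = tan(37.6°) = 0.77
Z_in = Z_0·(Z_L + jZ_0·tanβl)/(Z_0 + jZ_L·tanβl)
     = 35.1·(4.38 + j119)/(-35.6 + j3.37)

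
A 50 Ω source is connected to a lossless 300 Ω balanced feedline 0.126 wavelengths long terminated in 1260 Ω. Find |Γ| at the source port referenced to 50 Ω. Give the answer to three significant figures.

|Γ| ≈ 0.862

βl = 2π × 0.126 = 45.4°
tan(βl) = 1.01
Z_in = Z_0·(Z_L + jZ_0·tanβl)/(Z_0 + jZ_L·tanβl) = 134 − j265 Ω
Γ_s = (Z_in − Z_s)/(Z_in + Z_s) = (83.7 − j265)/(184 − j265), |Γ_s| = 0.862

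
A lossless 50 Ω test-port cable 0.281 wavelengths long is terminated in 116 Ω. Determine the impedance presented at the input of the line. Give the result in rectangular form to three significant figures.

βl = 2π × 0.281 = 101°
tan(βl) = tan(101°) = -5.07
Z_in = Z_0·(Z_L + jZ_0·tanβl)/(Z_0 + jZ_L·tanβl)
     = 50·(116 − j253)/(50 − j588)

Z_in ≈ 22.2 + j7.97 Ω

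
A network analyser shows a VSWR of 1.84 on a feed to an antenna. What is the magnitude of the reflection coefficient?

|Γ| ≈ 0.296

|Γ| = (S − 1)/(S + 1) = (1.84 − 1)/(1.84 + 1) = 0.84/2.84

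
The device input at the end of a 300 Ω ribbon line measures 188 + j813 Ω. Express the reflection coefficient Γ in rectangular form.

Γ = (Z_L − Z_0)/(Z_L + Z_0) = (-112 + j813)/(488 + j813)

Γ ≈ 0.674 + j0.543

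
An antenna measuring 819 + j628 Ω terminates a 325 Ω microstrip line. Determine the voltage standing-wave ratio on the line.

VSWR ≈ 4.16

Γ = (Z_L − Z_0)/(Z_L + Z_0) = (494 + j628)/(1144 + j628)
|Γ| = 799/1310 = 0.612
VSWR = (1 + |Γ|)/(1 − |Γ|) = 1.61/0.388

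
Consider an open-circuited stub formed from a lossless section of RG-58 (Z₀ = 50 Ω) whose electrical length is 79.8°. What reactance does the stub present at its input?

tan(βl) = 5.56
For an open-circuited stub, Z_in = −jZ_0·cot(βl) = −jZ_0/tan(βl)

X_in ≈ -9 Ω (capacitive)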